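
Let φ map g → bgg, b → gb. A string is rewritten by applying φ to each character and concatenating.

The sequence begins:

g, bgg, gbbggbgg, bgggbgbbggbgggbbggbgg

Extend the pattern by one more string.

gbbggbggbgggbbgggbgbbggbgggbbggbggbgggbgbbggbgggbbggbgg

Replace each of the 21 characters of bgggbgbbggbgggbbggbgg in place — gb bgg bgg bgg gb bgg gb gb bgg bgg gb bgg bgg bgg gb gb bgg bgg gb bgg bgg — and concatenate.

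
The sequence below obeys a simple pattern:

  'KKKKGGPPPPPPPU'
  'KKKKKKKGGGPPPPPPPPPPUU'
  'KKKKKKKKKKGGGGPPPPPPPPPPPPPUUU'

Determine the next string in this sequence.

Reading off run lengths: K runs 4, 7, 10; G runs 2, 3, 4; P runs 7, 10, 13; U runs 1, 2, 3 — each is linear in n, where the shown terms are n = 2, 3, 4.
Setting n = 5 gives 13, 5, 16, 4 characters in each block.

KKKKKKKKKKKKKGGGGGPPPPPPPPPPPPPPPPUUUU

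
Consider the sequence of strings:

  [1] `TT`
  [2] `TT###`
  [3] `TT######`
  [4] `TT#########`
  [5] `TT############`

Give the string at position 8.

Each term is the previous one with ### appended.
From TT############, 3 further steps: TT############ → TT############### → TT################## → (answer).

TT#####################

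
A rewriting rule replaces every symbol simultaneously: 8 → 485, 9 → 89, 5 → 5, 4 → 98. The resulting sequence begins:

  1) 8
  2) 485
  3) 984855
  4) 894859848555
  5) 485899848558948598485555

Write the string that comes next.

984855485898948598485554858998485589485984855555

Replace each of the 24 characters of 485899848558948598485555 in place — 98 485 5 485 89 89 485 98 485 5 5 485 89 98 485 5 89 485 98 485 5 5 5 5 — and concatenate.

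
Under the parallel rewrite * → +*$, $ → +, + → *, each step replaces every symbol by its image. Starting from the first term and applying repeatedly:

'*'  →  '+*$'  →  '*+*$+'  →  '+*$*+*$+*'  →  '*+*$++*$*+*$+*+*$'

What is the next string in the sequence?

Rewriting the 17 symbols of *+*$++*$*+*$+*+*$ one by one yields +*$ * +*$ + * * +*$ + +*$ * +*$ + * +*$ * +*$ +; concatenated:

+*$*+*$+**+*$++*$*+*$+*+*$*+*$+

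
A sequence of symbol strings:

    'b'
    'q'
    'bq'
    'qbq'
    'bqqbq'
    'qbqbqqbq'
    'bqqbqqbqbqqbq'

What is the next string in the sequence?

qbqbqqbqbqqbqqbqbqqbq

This is a Fibonacci-style word recurrence s(k) = s(k−2)·s(k−1): e.g. b·q = bq.
So term 8 is qbqbqqbq·bqqbqqbqbqqbq.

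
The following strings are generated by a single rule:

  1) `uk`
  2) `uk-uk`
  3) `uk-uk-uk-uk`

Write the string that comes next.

uk-uk-uk-uk-uk-uk-uk-uk

Each string is two copies of the previous one joined by '-'.
So the next term is two copies of uk-uk-uk-uk with '-' between the halves.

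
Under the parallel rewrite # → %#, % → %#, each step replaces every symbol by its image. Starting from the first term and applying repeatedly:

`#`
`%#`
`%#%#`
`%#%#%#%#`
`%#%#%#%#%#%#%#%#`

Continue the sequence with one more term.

%#%#%#%#%#%#%#%#%#%#%#%#%#%#%#%#

Replace each of the 16 characters of %#%#%#%#%#%#%#%# in place — %# %# %# %# %# %# %# %# %# %# %# %# %# %# %# %# — and concatenate.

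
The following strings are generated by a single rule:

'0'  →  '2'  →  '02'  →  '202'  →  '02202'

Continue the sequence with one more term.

20202202

This is a Fibonacci-style word recurrence s(k) = s(k−2)·s(k−1): e.g. 0·2 = 02.
Continuing: 202 · 02202 gives term 6.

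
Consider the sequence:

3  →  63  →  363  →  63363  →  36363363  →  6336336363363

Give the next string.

From term 3 onward, concatenate the second-to-last term with the last: 3·63 = 363, 63·363 = 63363, …
The next term joins 36363363 and 6336336363363.

363633636336336363363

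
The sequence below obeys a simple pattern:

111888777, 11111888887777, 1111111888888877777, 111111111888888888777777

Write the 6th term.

The n-th term is 2n-1 1's then 2n-1 8's then n+1 7's, where the shown terms are n = 2, 3, 4, 5.
At n = 7 the blocks have lengths 13, 13, 8.

1111111111111888888888888877777777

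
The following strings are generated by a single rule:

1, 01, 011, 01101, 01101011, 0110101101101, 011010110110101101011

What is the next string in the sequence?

0110101101101011010110110101101101

Each term (from the third on) is the previous term followed by the one before it: term 3 = 01·1 = 011.
Continuing: 011010110110101101011 · 0110101101101 gives term 8.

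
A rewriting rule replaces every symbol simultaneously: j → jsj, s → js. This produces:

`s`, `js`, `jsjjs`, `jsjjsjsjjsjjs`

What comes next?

jsjjsjsjjsjjsjsjjsjsjjsjjsjsjjsjjs

φ(jsjjsjsjjsjjs) expands symbol-by-symbol to jsj js jsj jsj js jsj js jsj jsj js jsj jsj js; joining the 13 pieces gives the next term.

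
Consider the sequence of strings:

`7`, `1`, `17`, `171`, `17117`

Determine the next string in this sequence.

Each term (from the third on) is the previous term followed by the one before it: term 3 = 1·7 = 17.
Continuing: 17117 · 171 gives term 6.

17117171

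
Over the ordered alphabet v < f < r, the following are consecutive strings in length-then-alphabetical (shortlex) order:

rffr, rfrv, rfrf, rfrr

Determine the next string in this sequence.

Find the rightmost character of rfrr below r, bump it to the next letter, and reset everything to its right to v.

rrvv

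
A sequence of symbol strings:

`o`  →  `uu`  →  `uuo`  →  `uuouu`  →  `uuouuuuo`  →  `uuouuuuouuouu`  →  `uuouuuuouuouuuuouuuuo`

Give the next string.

uuouuuuouuouuuuouuuuouuouuuuouuouu

This is a Fibonacci-style word recurrence s(k) = s(k−1)·s(k−2): e.g. uu·o = uuo.
The next term joins uuouuuuouuouuuuouuuuo and uuouuuuouuouu.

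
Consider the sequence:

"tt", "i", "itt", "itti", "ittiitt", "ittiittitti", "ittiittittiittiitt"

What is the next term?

ittiittittiittiittittiittitti

From term 3 onward, concatenate the last term with the second-to-last: i·tt = itt, itt·i = itti, …
The next term joins ittiittittiittiitt and ittiittitti.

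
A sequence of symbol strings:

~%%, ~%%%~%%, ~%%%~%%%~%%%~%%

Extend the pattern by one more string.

s(k+1) = s(k)·%·s(k) — each term doubles the last with '%' between the halves.
So the next term is two copies of ~%%%~%%%~%%%~%% with '%' between the halves.

~%%%~%%%~%%%~%%%~%%%~%%%~%%%~%%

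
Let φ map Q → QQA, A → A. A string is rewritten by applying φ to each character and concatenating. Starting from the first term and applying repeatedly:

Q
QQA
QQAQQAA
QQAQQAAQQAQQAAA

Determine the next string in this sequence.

QQAQQAAQQAQQAAAQQAQQAAQQAQQAAAA

Applying the rule to each of the 15 symbols of QQAQQAAQQAQQAAA gives the pieces QQA QQA A QQA QQA A A QQA QQA A QQA QQA A A A, which concatenate to the answer.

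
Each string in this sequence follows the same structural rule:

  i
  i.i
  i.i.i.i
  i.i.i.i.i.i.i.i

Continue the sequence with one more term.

Every step duplicates the string with '.' between the halves.
Doubling i.i.i.i.i.i.i.i with '.' between the halves:

i.i.i.i.i.i.i.i.i.i.i.i.i.i.i.i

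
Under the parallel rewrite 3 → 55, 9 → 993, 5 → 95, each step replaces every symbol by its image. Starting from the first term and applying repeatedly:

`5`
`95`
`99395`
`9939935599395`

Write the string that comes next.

993993559939935595959939935599395

Replace each of the 13 characters of 9939935599395 in place — 993 993 55 993 993 55 95 95 993 993 55 993 95 — and concatenate.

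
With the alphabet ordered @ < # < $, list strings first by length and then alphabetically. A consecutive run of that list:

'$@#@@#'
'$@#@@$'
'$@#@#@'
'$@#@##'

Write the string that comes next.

Treat $@#@## as a base-3 numeral over the given alphabet and add one, carrying through any trailing $'s.

$@#@#$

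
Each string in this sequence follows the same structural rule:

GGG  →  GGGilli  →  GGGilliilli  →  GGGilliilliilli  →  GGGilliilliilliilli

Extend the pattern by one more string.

The strings grow by a fixed suffix illi each time.
So the next term is GGGilliilliilliilli·illi.

GGGilliilliilliilliilli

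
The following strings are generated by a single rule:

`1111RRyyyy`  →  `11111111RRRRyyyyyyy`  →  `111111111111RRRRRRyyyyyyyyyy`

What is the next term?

1111111111111111RRRRRRRRyyyyyyyyyyyyy

Each string has the form 1^{4n} R^{2n} y^{3n+1} (n = 1, 2, …).
For the next term, n = 4, so the run lengths are 16, 8, 13.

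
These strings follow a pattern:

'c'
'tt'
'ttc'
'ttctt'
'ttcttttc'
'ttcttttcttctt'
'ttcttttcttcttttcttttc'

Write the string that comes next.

Each term (from the third on) is the previous term followed by the one before it: term 3 = tt·c = ttc.
The next term joins ttcttttcttcttttcttttc and ttcttttcttctt.

ttcttttcttcttttcttttcttcttttcttctt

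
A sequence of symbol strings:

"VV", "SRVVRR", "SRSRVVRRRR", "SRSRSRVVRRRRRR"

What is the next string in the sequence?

Each term wraps the previous one in SR on the left and RR on the right.
One more step from SRSRSRVVRRRRRR gives the answer.

SRSRSRSRVVRRRRRRRR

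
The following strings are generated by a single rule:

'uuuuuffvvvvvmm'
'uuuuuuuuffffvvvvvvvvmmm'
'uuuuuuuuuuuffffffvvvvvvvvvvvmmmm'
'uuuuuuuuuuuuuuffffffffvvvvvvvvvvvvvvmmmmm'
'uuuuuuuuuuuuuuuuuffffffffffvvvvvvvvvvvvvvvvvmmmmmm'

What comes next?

Each string has the form u^{3n+2} f^{2n} v^{3n+2} m^{n+1} (n = 1, 2, …).
At n = 6 the blocks have lengths 20, 12, 20, 7.

uuuuuuuuuuuuuuuuuuuuffffffffffffvvvvvvvvvvvvvvvvvvvvmmmmmmm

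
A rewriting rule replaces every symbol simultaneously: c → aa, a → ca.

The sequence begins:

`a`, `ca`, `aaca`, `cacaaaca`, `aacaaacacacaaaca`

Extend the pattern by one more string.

Applying the rule to each of the 16 symbols of aacaaacacacaaaca gives the pieces ca ca aa ca ca ca aa ca aa ca aa ca ca ca aa ca, which concatenate to the answer.

cacaaacacacaaacaaacaaacacacaaaca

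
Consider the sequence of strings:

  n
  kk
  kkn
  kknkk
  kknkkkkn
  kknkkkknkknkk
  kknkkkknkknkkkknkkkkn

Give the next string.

kknkkkknkknkkkknkkkknkknkkkknkknkk

From term 3 onward, concatenate the last term with the second-to-last: kk·n = kkn, kkn·kk = kknkk, …
The next term joins kknkkkknkknkkkknkkkkn and kknkkkknkknkk.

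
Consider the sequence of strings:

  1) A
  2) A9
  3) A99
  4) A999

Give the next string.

A9999

Every step adds 9 to the end: s(k+1) = s(k)·9.
One more step from A999 gives the answer.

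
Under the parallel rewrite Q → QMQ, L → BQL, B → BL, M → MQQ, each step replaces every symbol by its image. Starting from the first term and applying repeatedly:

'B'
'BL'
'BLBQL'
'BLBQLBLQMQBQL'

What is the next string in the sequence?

Rewriting the 13 symbols of BLBQLBLQMQBQL one by one yields BL BQL BL QMQ BQL BL BQL QMQ MQQ QMQ BL QMQ BQL; concatenated:

BLBQLBLQMQBQLBLBQLQMQMQQQMQBLQMQBQL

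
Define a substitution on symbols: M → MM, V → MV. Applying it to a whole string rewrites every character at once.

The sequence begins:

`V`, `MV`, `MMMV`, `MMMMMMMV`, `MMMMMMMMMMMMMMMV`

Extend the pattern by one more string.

MMMMMMMMMMMMMMMMMMMMMMMMMMMMMMMV

Replace each of the 16 characters of MMMMMMMMMMMMMMMV in place — MM MM MM MM MM MM MM MM MM MM MM MM MM MM MM MV — and concatenate.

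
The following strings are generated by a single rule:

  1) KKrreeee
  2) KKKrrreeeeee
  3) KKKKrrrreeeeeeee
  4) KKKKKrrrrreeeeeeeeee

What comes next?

KKKKKKrrrrrreeeeeeeeeeee

Reading off run lengths: K runs 2, 3, 4, 5; r runs 2, 3, 4, 5; e runs 4, 6, 8, 10 — each is linear in n, where the shown terms are n = 2, 3, 4, 5.
For the next term, n = 6, so the run lengths are 6, 6, 12.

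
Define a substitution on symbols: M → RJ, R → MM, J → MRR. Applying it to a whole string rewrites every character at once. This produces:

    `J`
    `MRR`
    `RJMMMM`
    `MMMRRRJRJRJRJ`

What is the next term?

Applying the rule to each of the 13 symbols of MMMRRRJRJRJRJ gives the pieces RJ RJ RJ MM MM MM MRR MM MRR MM MRR MM MRR, which concatenate to the answer.

RJRJRJMMMMMMMRRMMMRRMMMRRMMMRR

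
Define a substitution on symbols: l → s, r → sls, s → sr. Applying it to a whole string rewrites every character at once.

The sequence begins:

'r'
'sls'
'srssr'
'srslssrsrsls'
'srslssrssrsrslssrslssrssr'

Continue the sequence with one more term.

srslssrssrsrslssrsrslssrslssrssrsrslssrssrsrslssrsrsls

Applying the rule to each of the 25 symbols of srslssrssrsrslssrslssrssr gives the pieces sr sls sr s sr sr sls sr sr sls sr sls sr s sr sr sls sr s sr sr sls sr sr sls, which concatenate to the answer.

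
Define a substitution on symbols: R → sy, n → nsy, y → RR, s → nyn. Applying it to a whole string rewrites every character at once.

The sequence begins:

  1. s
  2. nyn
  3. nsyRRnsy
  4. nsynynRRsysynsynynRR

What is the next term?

Applying the rule to each of the 20 symbols of nsynynRRsysynsynynRR gives the pieces nsy nyn RR nsy RR nsy sy sy nyn RR nyn RR nsy nyn RR nsy RR nsy sy sy, which concatenate to the answer.

nsynynRRnsyRRnsysysynynRRnynRRnsynynRRnsyRRnsysysy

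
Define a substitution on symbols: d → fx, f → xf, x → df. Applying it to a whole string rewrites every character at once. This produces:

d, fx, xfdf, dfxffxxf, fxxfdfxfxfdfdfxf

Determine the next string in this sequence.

Applying the rule to each of the 16 symbols of fxxfdfxfxfdfdfxf gives the pieces xf df df xf fx xf df xf df xf fx xf fx xf df xf, which concatenate to the answer.

xfdfdfxffxxfdfxfdfxffxxffxxfdfxf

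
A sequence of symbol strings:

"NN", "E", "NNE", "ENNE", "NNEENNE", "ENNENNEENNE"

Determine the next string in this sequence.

NNEENNEENNENNEENNE

From term 3 onward, concatenate the second-to-last term with the last: NN·E = NNE, E·NNE = ENNE, …
Continuing: NNEENNE · ENNENNEENNE gives term 7.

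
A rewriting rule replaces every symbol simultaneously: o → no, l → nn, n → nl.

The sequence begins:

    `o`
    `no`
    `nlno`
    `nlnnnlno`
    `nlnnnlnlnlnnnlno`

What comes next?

nlnnnlnlnlnnnlnnnlnnnlnlnlnnnlno

Replace each of the 16 characters of nlnnnlnlnlnnnlno in place — nl nn nl nl nl nn nl nn nl nn nl nl nl nn nl no — and concatenate.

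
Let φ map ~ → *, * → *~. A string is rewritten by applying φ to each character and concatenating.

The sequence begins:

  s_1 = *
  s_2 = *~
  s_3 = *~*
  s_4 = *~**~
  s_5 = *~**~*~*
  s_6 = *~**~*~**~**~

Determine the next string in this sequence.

Rewriting the 13 symbols of *~**~*~**~**~ one by one yields *~ * *~ *~ * *~ * *~ *~ * *~ *~ *; concatenated:

*~**~*~**~**~*~**~*~*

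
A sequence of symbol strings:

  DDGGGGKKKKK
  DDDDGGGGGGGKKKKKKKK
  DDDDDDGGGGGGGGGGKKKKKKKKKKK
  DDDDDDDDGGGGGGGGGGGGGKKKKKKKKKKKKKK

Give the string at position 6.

The n-th term is 2n D's then 3n+1 G's then 3n+2 K's (n = 1, 2, …).
Setting n = 6 gives 12, 19, 20 characters in each block.

DDDDDDDDDDDDGGGGGGGGGGGGGGGGGGGKKKKKKKKKKKKKKKKKKKK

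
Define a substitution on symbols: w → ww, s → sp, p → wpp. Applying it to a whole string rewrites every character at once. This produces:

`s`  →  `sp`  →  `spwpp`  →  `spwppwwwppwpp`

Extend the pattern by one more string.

Rewriting the 13 symbols of spwppwwwppwpp one by one yields sp wpp ww wpp wpp ww ww ww wpp wpp ww wpp wpp; concatenated:

spwppwwwppwppwwwwwwwppwppwwwppwpp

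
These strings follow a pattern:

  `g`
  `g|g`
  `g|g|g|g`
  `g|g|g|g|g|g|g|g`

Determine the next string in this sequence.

Every step duplicates the string with '|' between the halves.
Doubling g|g|g|g|g|g|g|g with '|' between the halves:

g|g|g|g|g|g|g|g|g|g|g|g|g|g|g|g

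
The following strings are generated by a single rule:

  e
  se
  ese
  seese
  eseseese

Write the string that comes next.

This is a Fibonacci-style word recurrence s(k) = s(k−2)·s(k−1): e.g. e·se = ese.
The next term joins seese and eseseese.

seeseeseseese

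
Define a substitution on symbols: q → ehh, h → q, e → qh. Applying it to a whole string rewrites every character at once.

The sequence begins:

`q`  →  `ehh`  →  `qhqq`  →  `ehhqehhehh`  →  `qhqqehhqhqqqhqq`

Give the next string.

Applying the rule to each of the 15 symbols of qhqqehhqhqqqhqq gives the pieces ehh q ehh ehh qh q q ehh q ehh ehh ehh q ehh ehh, which concatenate to the answer.

ehhqehhehhqhqqehhqehhehhehhqehhehh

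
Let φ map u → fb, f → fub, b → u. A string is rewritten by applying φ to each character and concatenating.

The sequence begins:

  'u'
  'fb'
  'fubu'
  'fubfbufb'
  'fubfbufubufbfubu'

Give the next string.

Rewriting the 16 symbols of fubfbufubufbfubu one by one yields fub fb u fub u fb fub fb u fb fub u fub fb u fb; concatenated:

fubfbufubufbfubfbufbfubufubfbufb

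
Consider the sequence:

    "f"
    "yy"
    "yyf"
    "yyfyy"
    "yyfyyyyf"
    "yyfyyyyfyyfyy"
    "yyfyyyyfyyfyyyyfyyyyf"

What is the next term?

Each term (from the third on) is the previous term followed by the one before it: term 3 = yy·f = yyf.
So term 8 is yyfyyyyfyyfyyyyfyyyyf·yyfyyyyfyyfyy.

yyfyyyyfyyfyyyyfyyyyfyyfyyyyfyyfyy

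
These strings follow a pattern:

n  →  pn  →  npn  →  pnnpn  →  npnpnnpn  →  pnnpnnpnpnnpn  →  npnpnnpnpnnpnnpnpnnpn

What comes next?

pnnpnnpnpnnpnnpnpnnpnpnnpnnpnpnnpn

Each term (from the third on) is the two preceding terms concatenated in order: term 3 = n·pn = npn.
The next term joins pnnpnnpnpnnpn and npnpnnpnpnnpnnpnpnnpn.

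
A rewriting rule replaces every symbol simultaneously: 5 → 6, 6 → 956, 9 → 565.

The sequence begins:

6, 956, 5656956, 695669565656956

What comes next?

95656569569565656956695669565656956

Applying the rule to each of the 15 symbols of 695669565656956 gives the pieces 956 565 6 956 956 565 6 956 6 956 6 956 565 6 956, which concatenate to the answer.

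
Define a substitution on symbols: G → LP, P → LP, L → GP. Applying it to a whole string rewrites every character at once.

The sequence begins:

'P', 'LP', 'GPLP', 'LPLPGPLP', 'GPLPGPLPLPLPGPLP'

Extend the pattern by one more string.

Rewriting the 16 symbols of GPLPGPLPLPLPGPLP one by one yields LP LP GP LP LP LP GP LP GP LP GP LP LP LP GP LP; concatenated:

LPLPGPLPLPLPGPLPGPLPGPLPLPLPGPLP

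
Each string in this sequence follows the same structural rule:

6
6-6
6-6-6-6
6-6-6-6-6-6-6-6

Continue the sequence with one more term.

Each string is two copies of the previous one joined by '-'.
So the next term is two copies of 6-6-6-6-6-6-6-6 with '-' between the halves.

6-6-6-6-6-6-6-6-6-6-6-6-6-6-6-6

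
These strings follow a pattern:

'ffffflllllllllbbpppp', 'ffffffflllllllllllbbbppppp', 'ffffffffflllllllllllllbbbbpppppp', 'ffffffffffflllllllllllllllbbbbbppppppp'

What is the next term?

ffffffffffffflllllllllllllllllbbbbbbpppppppp

The n-th term is 2n-1 f's then 2n+3 l's then n-1 b's then n+1 p's, where the shown terms are n = 3, 4, 5, 6.
For the next term, n = 7, so the run lengths are 13, 17, 6, 8.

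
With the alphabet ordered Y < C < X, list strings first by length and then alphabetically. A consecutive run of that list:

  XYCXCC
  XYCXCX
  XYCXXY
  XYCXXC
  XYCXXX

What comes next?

Treat XYCXXX as a base-3 numeral over the given alphabet and add one, carrying through any trailing X's.

XYXYYY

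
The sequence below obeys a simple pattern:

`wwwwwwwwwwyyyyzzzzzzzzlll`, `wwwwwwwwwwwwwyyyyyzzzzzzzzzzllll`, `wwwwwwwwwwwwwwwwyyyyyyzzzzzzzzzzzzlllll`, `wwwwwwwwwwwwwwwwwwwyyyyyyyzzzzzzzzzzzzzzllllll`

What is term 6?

wwwwwwwwwwwwwwwwwwwwwwwwwyyyyyyyyyzzzzzzzzzzzzzzzzzzllllllll

Reading off run lengths: w runs 10, 13, 16, 19; y runs 4, 5, 6, 7; z runs 8, 10, 12, 14; l runs 3, 4, 5, 6 — each is linear in n, where the shown terms are n = 3, 4, 5, 6.
For term 6, n = 8, so the run lengths are 25, 9, 18, 8.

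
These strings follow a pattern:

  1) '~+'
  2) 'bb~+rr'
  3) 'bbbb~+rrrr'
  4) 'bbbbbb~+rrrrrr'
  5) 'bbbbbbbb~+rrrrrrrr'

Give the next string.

s(k+1) = bb·s(k)·rr, so each term gains bb as a prefix and rr as a suffix.
So the next term is bb·bbbbbbbb~+rrrrrrrr·rr.

bbbbbbbbbb~+rrrrrrrrrr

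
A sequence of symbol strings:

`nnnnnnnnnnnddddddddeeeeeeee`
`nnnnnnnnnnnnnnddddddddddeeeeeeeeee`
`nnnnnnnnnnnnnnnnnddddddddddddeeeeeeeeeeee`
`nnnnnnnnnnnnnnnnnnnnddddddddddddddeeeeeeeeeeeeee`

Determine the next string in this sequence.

Each string has the form n^{3n+2} d^{2n+2} e^{2n+2}, where the shown terms are n = 3, 4, 5, 6.
At n = 7 the blocks have lengths 23, 16, 16.

nnnnnnnnnnnnnnnnnnnnnnnddddddddddddddddeeeeeeeeeeeeeeee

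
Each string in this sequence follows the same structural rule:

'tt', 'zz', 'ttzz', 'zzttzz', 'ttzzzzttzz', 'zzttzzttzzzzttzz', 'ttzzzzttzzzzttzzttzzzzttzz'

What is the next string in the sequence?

This is a Fibonacci-style word recurrence s(k) = s(k−2)·s(k−1): e.g. tt·zz = ttzz.
The next term joins zzttzzttzzzzttzz and ttzzzzttzzzzttzzttzzzzttzz.

zzttzzttzzzzttzzttzzzzttzzzzttzzttzzzzttzz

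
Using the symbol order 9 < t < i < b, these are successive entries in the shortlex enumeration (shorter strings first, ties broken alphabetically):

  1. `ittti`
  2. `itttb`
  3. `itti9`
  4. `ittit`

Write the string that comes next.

Find the rightmost character of ittit below b, bump it to the next letter, and reset everything to its right to 9.

ittii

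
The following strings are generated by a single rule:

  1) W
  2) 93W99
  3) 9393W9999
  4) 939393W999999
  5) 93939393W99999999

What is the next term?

Each term wraps the previous one in 93 on the left and 99 on the right.
One more step from 93939393W99999999 gives the answer.

9393939393W9999999999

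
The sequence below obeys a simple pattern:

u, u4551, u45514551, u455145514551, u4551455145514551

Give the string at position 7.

Every step adds 4551 to the end: s(k+1) = s(k)·4551.
From u4551455145514551, 2 further steps: u4551455145514551 → u45514551455145514551 → (answer).

u455145514551455145514551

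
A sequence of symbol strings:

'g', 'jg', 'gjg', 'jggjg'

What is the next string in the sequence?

gjgjggjg

Each term (from the third on) is the two preceding terms concatenated in order: term 3 = g·jg = gjg.
Continuing: gjg · jggjg gives term 5.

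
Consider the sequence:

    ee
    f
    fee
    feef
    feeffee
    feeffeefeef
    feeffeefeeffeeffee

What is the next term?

feeffeefeeffeeffeefeeffeefeef

From term 3 onward, concatenate the last term with the second-to-last: f·ee = fee, fee·f = feef, …
So term 8 is feeffeefeeffeeffee·feeffeefeef.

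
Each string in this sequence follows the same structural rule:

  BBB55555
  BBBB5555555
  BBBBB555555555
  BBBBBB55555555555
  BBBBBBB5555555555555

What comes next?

Term n consists of n B's, followed by 2n-1 5's, where the shown terms are n = 3, 4, 5, 6, 7.
Setting n = 8 gives 8, 15 characters in each block.

BBBBBBBB555555555555555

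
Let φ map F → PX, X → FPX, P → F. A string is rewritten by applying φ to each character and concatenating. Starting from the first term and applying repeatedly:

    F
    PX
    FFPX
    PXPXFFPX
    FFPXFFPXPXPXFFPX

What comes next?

Applying the rule to each of the 16 symbols of FFPXFFPXPXPXFFPX gives the pieces PX PX F FPX PX PX F FPX F FPX F FPX PX PX F FPX, which concatenate to the answer.

PXPXFFPXPXPXFFPXFFPXFFPXPXPXFFPX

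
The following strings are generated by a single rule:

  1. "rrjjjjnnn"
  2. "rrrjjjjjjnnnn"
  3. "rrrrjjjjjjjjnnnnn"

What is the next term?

rrrrrjjjjjjjjjjnnnnnn

Reading off run lengths: r runs 2, 3, 4; j runs 4, 6, 8; n runs 3, 4, 5 — each is linear in n, where the shown terms are n = 2, 3, 4.
At n = 5 the blocks have lengths 5, 10, 6.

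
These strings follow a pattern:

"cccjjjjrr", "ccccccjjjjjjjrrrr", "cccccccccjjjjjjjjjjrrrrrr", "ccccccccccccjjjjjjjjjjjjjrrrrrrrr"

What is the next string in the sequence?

cccccccccccccccjjjjjjjjjjjjjjjjrrrrrrrrrr

Term n consists of 3n c's, followed by 3n+1 j's, followed by 2n r's (n = 1, 2, …).
At n = 5 the blocks have lengths 15, 16, 10.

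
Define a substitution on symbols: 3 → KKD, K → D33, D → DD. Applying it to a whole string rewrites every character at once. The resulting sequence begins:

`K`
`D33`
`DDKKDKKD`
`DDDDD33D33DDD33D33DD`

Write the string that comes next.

Rewriting the 20 symbols of DDDDD33D33DDD33D33DD one by one yields DD DD DD DD DD KKD KKD DD KKD KKD DD DD DD KKD KKD DD KKD KKD DD DD; concatenated:

DDDDDDDDDDKKDKKDDDKKDKKDDDDDDDKKDKKDDDKKDKKDDDDD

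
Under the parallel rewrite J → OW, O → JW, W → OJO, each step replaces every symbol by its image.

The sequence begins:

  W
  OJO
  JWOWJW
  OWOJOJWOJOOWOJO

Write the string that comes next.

JWOJOJWOWJWOWOJOJWOWJWJWOJOJWOWJW

φ(OWOJOJWOJOOWOJO) expands symbol-by-symbol to JW OJO JW OW JW OW OJO JW OW JW JW OJO JW OW JW; joining the 15 pieces gives the next term.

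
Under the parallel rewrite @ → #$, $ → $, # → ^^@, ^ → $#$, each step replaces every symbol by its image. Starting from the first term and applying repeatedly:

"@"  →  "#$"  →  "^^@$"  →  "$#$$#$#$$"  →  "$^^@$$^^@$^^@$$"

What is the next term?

Rewriting the 15 symbols of $^^@$$^^@$^^@$$ one by one yields $ $#$ $#$ #$ $ $ $#$ $#$ #$ $ $#$ $#$ #$ $ $; concatenated:

$$#$$#$#$$$$#$$#$#$$$#$$#$#$$$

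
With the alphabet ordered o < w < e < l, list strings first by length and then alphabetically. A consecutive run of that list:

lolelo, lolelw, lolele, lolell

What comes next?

lolloo

Find the rightmost character of lolell below l, bump it to the next letter, and reset everything to its right to o.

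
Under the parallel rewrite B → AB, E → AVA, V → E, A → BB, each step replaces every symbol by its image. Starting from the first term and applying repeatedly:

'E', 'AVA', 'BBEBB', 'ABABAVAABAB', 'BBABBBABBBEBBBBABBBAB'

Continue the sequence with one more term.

Rewriting the 21 symbols of BBABBBABBBEBBBBABBBAB one by one yields AB AB BB AB AB AB BB AB AB AB AVA AB AB AB AB BB AB AB AB BB AB; concatenated:

ABABBBABABABBBABABABAVAABABABABBBABABABBBAB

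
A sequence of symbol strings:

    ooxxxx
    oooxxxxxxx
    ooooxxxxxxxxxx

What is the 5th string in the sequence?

Reading off run lengths: o runs 2, 3, 4; x runs 4, 7, 10 — each is linear in n (n = 1, 2, …).
At n = 5 the blocks have lengths 6, 16.

ooooooxxxxxxxxxxxxxxxx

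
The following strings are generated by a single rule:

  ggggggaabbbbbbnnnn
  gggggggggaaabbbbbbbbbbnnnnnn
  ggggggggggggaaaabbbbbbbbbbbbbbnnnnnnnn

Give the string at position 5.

ggggggggggggggggggaaaaaabbbbbbbbbbbbbbbbbbbbbbnnnnnnnnnnnn

The n-th term is 3n g's then n a's then 4n-2 b's then 2n n's, where the shown terms are n = 2, 3, 4.
For term 5, n = 6, so the run lengths are 18, 6, 22, 12.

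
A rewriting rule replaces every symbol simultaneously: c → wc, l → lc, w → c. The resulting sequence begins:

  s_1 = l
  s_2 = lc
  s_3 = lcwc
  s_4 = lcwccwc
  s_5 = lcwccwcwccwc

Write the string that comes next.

lcwccwcwccwccwcwccwc

Apply φ to lcwccwcwccwc symbol by symbol: l→lc, c→wc, w→c, c→wc, c→wc, w→c, c→wc, w→c, c→wc, c→wc, w→c, c→wc; joined: lc wc c wc wc c wc c wc wc c wc.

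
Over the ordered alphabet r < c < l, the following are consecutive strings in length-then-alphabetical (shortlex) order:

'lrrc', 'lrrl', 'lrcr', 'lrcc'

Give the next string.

lrcl

Find the rightmost character of lrcc below l, bump it to the next letter, and reset everything to its right to r.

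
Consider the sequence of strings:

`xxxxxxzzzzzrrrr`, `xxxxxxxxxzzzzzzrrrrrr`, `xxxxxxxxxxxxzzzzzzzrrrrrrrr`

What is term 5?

The n-th term is 3n x's then n+3 z's then 2n r's, where the shown terms are n = 2, 3, 4.
For term 5, n = 6, so the run lengths are 18, 9, 12.

xxxxxxxxxxxxxxxxxxzzzzzzzzzrrrrrrrrrrrr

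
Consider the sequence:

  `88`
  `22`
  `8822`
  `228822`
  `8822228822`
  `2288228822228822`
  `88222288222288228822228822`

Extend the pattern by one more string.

228822882222882288222288222288228822228822

From term 3 onward, concatenate the second-to-last term with the last: 88·22 = 8822, 22·8822 = 228822, …
The next term joins 2288228822228822 and 88222288222288228822228822.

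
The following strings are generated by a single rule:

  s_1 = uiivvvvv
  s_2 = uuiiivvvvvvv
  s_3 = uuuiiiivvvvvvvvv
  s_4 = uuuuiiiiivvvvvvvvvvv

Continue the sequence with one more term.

uuuuuiiiiiivvvvvvvvvvvvv

Term n consists of n-1 u's, followed by n i's, followed by 2n+1 v's, where the shown terms are n = 2, 3, 4, 5.
For the next term, n = 6, so the run lengths are 5, 6, 13.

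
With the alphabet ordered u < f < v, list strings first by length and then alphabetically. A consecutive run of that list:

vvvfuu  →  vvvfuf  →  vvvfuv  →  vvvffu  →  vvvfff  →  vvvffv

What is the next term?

vvvfvu

The successor of vvvffv increments the rightmost position that isn't already v and resets every position after it to u.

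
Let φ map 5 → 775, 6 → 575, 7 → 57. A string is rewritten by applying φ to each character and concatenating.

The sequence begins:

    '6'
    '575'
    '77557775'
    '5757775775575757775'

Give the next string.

Rewriting the 19 symbols of 5757775775575757775 one by one yields 775 57 775 57 57 57 775 57 57 775 775 57 775 57 775 57 57 57 775; concatenated:

7755777557575777557577757755777557775575757775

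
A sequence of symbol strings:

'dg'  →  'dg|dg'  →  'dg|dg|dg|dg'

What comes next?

Each string is two copies of the previous one joined by '|'.
Doubling dg|dg|dg|dg with '|' between the halves:

dg|dg|dg|dg|dg|dg|dg|dg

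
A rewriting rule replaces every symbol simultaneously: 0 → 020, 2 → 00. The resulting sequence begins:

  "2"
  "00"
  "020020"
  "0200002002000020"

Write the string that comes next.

Applying the rule to each of the 16 symbols of 0200002002000020 gives the pieces 020 00 020 020 020 020 00 020 020 00 020 020 020 020 00 020, which concatenate to the answer.

02000020020020020000200200002002002002000020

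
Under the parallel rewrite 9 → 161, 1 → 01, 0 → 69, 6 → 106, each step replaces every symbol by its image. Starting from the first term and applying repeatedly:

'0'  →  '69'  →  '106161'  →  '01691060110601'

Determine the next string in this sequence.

Applying the rule to each of the 14 symbols of 01691060110601 gives the pieces 69 01 106 161 01 69 106 69 01 01 69 106 69 01, which concatenate to the answer.

69011061610169106690101691066901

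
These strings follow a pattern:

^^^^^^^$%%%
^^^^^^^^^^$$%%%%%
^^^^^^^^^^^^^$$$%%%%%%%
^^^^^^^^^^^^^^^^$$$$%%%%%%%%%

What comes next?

^^^^^^^^^^^^^^^^^^^$$$$$%%%%%%%%%%%

Each string has the form ^^{3n+1} $^{n-1} %^{2n-1}, where the shown terms are n = 2, 3, 4, 5.
For the next term, n = 6, so the run lengths are 19, 5, 11.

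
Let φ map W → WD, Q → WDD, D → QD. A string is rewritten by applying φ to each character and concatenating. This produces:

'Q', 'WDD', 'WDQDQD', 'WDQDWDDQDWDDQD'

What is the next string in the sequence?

Rewriting the 14 symbols of WDQDWDDQDWDDQD one by one yields WD QD WDD QD WD QD QD WDD QD WD QD QD WDD QD; concatenated:

WDQDWDDQDWDQDQDWDDQDWDQDQDWDDQD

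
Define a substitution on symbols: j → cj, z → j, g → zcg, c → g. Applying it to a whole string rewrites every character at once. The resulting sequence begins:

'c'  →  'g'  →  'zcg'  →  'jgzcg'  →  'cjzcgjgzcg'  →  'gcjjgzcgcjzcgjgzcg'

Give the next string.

zcggcjcjzcgjgzcggcjjgzcgcjzcgjgzcg

φ(gcjjgzcgcjzcgjgzcg) expands symbol-by-symbol to zcg g cj cj zcg j g zcg g cj j g zcg cj zcg j g zcg; joining the 18 pieces gives the next term.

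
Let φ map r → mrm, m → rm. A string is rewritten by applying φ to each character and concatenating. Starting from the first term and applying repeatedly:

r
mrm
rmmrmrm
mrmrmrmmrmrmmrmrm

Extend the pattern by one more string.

rmmrmrmmrmrmmrmrmrmmrmrmmrmrmrmmrmrmmrmrm

Applying the rule to each of the 17 symbols of mrmrmrmmrmrmmrmrm gives the pieces rm mrm rm mrm rm mrm rm rm mrm rm mrm rm rm mrm rm mrm rm, which concatenate to the answer.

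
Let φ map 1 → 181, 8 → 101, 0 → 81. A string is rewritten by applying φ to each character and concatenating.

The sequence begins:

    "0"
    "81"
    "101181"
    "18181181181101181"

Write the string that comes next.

Rewriting the 17 symbols of 18181181181101181 one by one yields 181 101 181 101 181 181 101 181 181 101 181 181 81 181 181 101 181; concatenated:

18110118110118118110118118110118118181181181101181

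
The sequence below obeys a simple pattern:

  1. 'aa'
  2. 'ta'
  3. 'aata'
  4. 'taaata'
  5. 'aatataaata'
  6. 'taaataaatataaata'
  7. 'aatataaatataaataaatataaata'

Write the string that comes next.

From term 3 onward, concatenate the second-to-last term with the last: aa·ta = aata, ta·aata = taaata, …
The next term joins taaataaatataaata and aatataaatataaataaatataaata.

taaataaatataaataaatataaatataaataaatataaata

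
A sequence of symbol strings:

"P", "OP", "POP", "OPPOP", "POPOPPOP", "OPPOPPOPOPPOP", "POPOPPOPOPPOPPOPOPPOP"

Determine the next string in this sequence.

From term 3 onward, concatenate the second-to-last term with the last: P·OP = POP, OP·POP = OPPOP, …
So term 8 is OPPOPPOPOPPOP·POPOPPOPOPPOPPOPOPPOP.

OPPOPPOPOPPOPPOPOPPOPOPPOPPOPOPPOP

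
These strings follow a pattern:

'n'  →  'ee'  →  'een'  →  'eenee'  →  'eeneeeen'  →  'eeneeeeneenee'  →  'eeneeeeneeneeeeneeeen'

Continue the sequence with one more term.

eeneeeeneeneeeeneeeeneeneeeeneenee

From term 3 onward, concatenate the last term with the second-to-last: ee·n = een, een·ee = eenee, …
So term 8 is eeneeeeneeneeeeneeeen·eeneeeeneenee.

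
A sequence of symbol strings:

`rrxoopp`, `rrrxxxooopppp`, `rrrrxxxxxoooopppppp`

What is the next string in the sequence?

rrrrrxxxxxxxooooopppppppp

Reading off run lengths: r runs 2, 3, 4; x runs 1, 3, 5; o runs 2, 3, 4; p runs 2, 4, 6 — each is linear in n (n = 1, 2, …).
For the next term, n = 4, so the run lengths are 5, 7, 5, 8.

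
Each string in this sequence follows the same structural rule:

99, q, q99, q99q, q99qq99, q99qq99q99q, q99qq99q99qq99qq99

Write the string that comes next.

q99qq99q99qq99qq99q99qq99q99q

Each term (from the third on) is the previous term followed by the one before it: term 3 = q·99 = q99.
Continuing: q99qq99q99qq99qq99 · q99qq99q99q gives term 8.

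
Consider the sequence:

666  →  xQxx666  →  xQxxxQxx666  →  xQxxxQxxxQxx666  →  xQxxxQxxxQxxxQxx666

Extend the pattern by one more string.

Each term is the previous one with xQxx prepended.
One more step from xQxxxQxxxQxxxQxx666 gives the answer.

xQxxxQxxxQxxxQxxxQxx666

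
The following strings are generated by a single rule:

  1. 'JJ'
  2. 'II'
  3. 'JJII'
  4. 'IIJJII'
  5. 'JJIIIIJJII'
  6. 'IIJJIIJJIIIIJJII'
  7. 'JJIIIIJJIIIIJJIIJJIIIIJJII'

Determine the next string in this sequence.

IIJJIIJJIIIIJJIIJJIIIIJJIIIIJJIIJJIIIIJJII

Each term (from the third on) is the two preceding terms concatenated in order: term 3 = JJ·II = JJII.
So term 8 is IIJJIIJJIIIIJJII·JJIIIIJJIIIIJJIIJJIIIIJJII.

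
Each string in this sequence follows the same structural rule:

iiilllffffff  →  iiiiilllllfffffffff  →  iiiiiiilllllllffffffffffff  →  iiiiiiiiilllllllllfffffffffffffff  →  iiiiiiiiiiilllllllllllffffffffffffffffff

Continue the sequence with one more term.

iiiiiiiiiiiiilllllllllllllfffffffffffffffffffff

Each string has the form i^{2n-1} l^{2n-1} f^{3n}, where the shown terms are n = 2, 3, 4, 5, 6.
For the next term, n = 7, so the run lengths are 13, 13, 21.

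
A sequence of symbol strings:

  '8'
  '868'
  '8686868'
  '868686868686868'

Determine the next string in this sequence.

8686868686868686868686868686868

s(k+1) = s(k)·6·s(k) — each term doubles the last with '6' between the halves.
So the next term is two copies of 868686868686868 with '6' between the halves.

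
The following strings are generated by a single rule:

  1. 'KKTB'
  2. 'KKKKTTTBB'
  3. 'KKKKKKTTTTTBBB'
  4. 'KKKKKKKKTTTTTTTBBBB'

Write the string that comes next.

KKKKKKKKKKTTTTTTTTTBBBBB

Reading off run lengths: K runs 2, 4, 6, 8; T runs 1, 3, 5, 7; B runs 1, 2, 3, 4 — each is linear in n (n = 1, 2, …).
For the next term, n = 5, so the run lengths are 10, 9, 5.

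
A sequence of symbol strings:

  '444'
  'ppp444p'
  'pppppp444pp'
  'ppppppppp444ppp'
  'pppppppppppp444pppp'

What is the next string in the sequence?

Each term wraps the previous one in ppp on the left and p on the right.
Applying this once more to pppppppppppp444pppp:

ppppppppppppppp444ppppp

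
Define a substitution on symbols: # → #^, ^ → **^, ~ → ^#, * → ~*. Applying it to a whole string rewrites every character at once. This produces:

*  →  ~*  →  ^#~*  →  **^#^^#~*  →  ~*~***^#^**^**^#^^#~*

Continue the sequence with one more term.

Rewriting the 21 symbols of ~*~***^#^**^**^#^^#~* one by one yields ^# ~* ^# ~* ~* ~* **^ #^ **^ ~* ~* **^ ~* ~* **^ #^ **^ **^ #^ ^# ~*; concatenated:

^#~*^#~*~*~***^#^**^~*~***^~*~***^#^**^**^#^^#~*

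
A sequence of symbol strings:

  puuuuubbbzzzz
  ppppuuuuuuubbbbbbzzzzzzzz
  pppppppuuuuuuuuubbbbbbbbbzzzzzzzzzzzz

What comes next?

ppppppppppuuuuuuuuuuubbbbbbbbbbbbzzzzzzzzzzzzzzzz

Each string has the form p^{3n-2} u^{2n+3} b^{3n} z^{4n} (n = 1, 2, …).
For the next term, n = 4, so the run lengths are 10, 11, 12, 16.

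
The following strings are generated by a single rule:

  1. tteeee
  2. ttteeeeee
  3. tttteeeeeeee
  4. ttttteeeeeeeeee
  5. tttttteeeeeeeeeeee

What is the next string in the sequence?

Each string has the form t^{n} e^{2n}, where the shown terms are n = 2, 3, 4, 5, 6.
Setting n = 7 gives 7, 14 characters in each block.

ttttttteeeeeeeeeeeeee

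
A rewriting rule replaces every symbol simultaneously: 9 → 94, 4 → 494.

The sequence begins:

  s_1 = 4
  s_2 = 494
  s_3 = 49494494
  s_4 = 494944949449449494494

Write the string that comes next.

Rewriting the 21 symbols of 494944949449449494494 one by one yields 494 94 494 94 494 494 94 494 94 494 494 94 494 494 94 494 94 494 494 94 494; concatenated:

4949449494494494944949449449494494494944949449449494494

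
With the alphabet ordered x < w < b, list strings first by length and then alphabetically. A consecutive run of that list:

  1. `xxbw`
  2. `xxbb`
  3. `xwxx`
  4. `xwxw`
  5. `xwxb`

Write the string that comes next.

xwwx

Find the rightmost character of xwxb below b, bump it to the next letter, and reset everything to its right to x.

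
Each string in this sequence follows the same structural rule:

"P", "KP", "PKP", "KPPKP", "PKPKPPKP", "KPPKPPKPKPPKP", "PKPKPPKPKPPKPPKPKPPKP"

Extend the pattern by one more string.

From term 3 onward, concatenate the second-to-last term with the last: P·KP = PKP, KP·PKP = KPPKP, …
So term 8 is KPPKPPKPKPPKP·PKPKPPKPKPPKPPKPKPPKP.

KPPKPPKPKPPKPPKPKPPKPKPPKPPKPKPPKP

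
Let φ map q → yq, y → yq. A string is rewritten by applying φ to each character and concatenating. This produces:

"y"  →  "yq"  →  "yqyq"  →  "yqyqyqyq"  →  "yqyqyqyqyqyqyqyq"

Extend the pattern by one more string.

Rewriting the 16 symbols of yqyqyqyqyqyqyqyq one by one yields yq yq yq yq yq yq yq yq yq yq yq yq yq yq yq yq; concatenated:

yqyqyqyqyqyqyqyqyqyqyqyqyqyqyqyq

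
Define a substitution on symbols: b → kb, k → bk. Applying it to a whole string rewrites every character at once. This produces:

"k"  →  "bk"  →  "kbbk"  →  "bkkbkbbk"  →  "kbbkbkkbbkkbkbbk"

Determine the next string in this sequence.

φ(kbbkbkkbbkkbkbbk) expands symbol-by-symbol to bk kb kb bk kb bk bk kb kb bk bk kb bk kb kb bk; joining the 16 pieces gives the next term.

bkkbkbbkkbbkbkkbkbbkbkkbbkkbkbbk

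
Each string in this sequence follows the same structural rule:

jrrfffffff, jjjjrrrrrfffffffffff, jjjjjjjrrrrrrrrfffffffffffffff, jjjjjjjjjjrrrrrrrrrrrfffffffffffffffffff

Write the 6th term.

Term n consists of 3n-2 j's, followed by 3n-1 r's, followed by 4n+3 f's (n = 1, 2, …).
Setting n = 6 gives 16, 17, 27 characters in each block.

jjjjjjjjjjjjjjjjrrrrrrrrrrrrrrrrrfffffffffffffffffffffffffff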